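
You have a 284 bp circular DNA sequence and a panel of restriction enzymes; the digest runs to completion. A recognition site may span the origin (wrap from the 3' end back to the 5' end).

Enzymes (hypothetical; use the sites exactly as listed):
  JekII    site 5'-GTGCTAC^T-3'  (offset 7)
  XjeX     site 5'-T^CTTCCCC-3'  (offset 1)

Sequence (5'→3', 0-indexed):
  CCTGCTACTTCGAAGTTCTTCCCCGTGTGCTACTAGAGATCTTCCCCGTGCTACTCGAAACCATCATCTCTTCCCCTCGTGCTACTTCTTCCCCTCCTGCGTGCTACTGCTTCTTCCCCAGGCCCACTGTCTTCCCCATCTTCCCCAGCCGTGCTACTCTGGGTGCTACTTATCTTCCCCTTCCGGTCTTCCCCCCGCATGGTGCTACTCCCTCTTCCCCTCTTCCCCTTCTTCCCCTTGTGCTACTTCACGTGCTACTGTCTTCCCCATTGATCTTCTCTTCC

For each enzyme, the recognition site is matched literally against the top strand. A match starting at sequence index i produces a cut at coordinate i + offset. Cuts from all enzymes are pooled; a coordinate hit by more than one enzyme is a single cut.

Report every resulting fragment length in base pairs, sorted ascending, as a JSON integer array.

[2,3,4,5,5,7,8,9,9,12,12,14,14,15,16,16,16,18,18,18,20,21,22]

Site scan:
  JekII GTGCTACT/7: at [26, 47, 78, 100, 150, 162, 201, 239, 251] ⇒ [33, 54, 85, 107, 157, 169, 208, 246, 258]
  XjeX TCTTCCCC/1: at [16, 39, 68, 86, 111, 129, 138, 172, 186, 212, 220, 229, 260, 278] ⇒ [17, 40, 69, 87, 112, 130, 139, 173, 187, 213, 221, 230, 261, 279]

Pooled cuts: [17, 33, 40, 54, 69, 85, 87, 107, 112, 130, 139, 157, 169, 173, 187, 208, 213, 221, 230, 246, 258, 261, 279]

Fragments:
  17→33: 16 bp
  33→40: 7 bp
  40→54: 14 bp
  54→69: 15 bp
  69→85: 16 bp
  85→87: 2 bp
  87→107: 20 bp
  107→112: 5 bp
  112→130: 18 bp
  130→139: 9 bp
  139→157: 18 bp
  157→169: 12 bp
  169→173: 4 bp
  173→187: 14 bp
  187→208: 21 bp
  208→213: 5 bp
  213→221: 8 bp
  221→230: 9 bp
  230→246: 16 bp
  246→258: 12 bp
  258→261: 3 bp
  261→279: 18 bp
  279→17 (wrap): 284-279+17 = 22 bp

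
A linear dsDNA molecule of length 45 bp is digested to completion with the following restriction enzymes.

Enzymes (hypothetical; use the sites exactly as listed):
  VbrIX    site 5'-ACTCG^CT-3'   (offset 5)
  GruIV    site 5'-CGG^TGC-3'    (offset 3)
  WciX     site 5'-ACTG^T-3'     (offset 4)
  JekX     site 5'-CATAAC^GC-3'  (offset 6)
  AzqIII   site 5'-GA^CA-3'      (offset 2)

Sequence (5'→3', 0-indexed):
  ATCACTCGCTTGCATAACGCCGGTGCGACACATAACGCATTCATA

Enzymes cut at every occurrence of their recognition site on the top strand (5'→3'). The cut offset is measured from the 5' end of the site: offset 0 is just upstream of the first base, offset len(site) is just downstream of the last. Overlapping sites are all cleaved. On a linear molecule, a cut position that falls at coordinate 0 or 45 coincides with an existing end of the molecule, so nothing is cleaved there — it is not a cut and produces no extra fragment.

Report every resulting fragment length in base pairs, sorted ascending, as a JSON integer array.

Scan for sites:
  VbrIX ACTCGCT/5: at [3] ⇒ [8]
  GruIV CGGTGC/3: at [20] ⇒ [23]
  WciX (ACTGT, off=4): no sites
  JekX CATAACGC/6: at [12, 30] ⇒ [18, 36]
  AzqIII GACA/2: at [26] ⇒ [28]

All cut coordinates (distinct, sorted): [8, 18, 23, 28, 36]

Fragments:
  [0,8): 8 bp
  [8,18): 10 bp
  [18,23): 5 bp
  [23,28): 5 bp
  [28,36): 8 bp
  [36,45): 9 bp

[5,5,8,8,9,10]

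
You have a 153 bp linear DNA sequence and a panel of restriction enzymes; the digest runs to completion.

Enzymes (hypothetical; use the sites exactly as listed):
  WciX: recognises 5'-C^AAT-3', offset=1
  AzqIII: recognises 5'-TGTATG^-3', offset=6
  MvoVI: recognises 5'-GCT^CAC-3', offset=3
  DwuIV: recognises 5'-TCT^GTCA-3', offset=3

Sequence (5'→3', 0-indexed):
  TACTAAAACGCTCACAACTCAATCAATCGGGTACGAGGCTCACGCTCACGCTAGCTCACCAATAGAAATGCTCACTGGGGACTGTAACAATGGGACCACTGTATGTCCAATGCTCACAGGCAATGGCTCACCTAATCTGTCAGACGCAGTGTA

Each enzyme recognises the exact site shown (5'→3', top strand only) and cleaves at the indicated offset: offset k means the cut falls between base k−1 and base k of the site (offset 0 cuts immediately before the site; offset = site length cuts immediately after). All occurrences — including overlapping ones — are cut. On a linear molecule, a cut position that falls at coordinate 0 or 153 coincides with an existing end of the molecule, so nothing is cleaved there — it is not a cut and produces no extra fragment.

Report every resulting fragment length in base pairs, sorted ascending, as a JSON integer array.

Site scan:
  WciX (CAAT, off=1): starts [19, 23, 59, 87, 107, 120] → cuts [20, 24, 60, 88, 108, 121]
  AzqIII (TGTATG, off=6): starts [99] → cuts [105]
  MvoVI (GCTCAC, off=3): starts [9, 37, 43, 53, 69, 111, 125] → cuts [12, 40, 46, 56, 72, 114, 128]
  DwuIV (TCTGTCA, off=3): starts [135] → cuts [138]

Pooled cuts: [12, 20, 24, 40, 46, 56, 60, 72, 88, 105, 108, 114, 121, 128, 138]

Fragment lengths:
  [0,12): 12 bp
  [12,20): 8 bp
  [20,24): 4 bp
  [24,40): 16 bp
  [40,46): 6 bp
  [46,56): 10 bp
  [56,60): 4 bp
  [60,72): 12 bp
  [72,88): 16 bp
  [88,105): 17 bp
  [105,108): 3 bp
  [108,114): 6 bp
  [114,121): 7 bp
  [121,128): 7 bp
  [128,138): 10 bp
  [138,153): 15 bp

[3,4,4,6,6,7,7,8,10,10,12,12,15,16,16,17]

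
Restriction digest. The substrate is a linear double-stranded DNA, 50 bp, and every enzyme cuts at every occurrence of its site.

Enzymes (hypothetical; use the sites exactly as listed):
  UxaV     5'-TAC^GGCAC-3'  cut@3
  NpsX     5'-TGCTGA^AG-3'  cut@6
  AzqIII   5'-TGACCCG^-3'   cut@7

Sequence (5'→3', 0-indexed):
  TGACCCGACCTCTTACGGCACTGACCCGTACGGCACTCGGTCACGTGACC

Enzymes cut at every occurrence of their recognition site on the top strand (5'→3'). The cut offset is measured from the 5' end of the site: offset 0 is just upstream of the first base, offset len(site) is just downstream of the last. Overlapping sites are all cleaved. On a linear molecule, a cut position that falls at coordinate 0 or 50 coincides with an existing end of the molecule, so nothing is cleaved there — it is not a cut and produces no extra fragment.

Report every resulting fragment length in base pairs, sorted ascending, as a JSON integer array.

Scan for sites:
  UxaV TACGGCAC/3: at [13, 28] ⇒ [16, 31]
  NpsX (TGCTGAAG, off=6): no sites
  AzqIII TGACCCG/7: at [0, 21] ⇒ [7, 28]

Pooled cuts: [7, 16, 28, 31]

Fragment lengths:
  [0,7): 7 bp
  [7,16): 9 bp
  [16,28): 12 bp
  [28,31): 3 bp
  [31,50): 19 bp

[3,7,9,12,19]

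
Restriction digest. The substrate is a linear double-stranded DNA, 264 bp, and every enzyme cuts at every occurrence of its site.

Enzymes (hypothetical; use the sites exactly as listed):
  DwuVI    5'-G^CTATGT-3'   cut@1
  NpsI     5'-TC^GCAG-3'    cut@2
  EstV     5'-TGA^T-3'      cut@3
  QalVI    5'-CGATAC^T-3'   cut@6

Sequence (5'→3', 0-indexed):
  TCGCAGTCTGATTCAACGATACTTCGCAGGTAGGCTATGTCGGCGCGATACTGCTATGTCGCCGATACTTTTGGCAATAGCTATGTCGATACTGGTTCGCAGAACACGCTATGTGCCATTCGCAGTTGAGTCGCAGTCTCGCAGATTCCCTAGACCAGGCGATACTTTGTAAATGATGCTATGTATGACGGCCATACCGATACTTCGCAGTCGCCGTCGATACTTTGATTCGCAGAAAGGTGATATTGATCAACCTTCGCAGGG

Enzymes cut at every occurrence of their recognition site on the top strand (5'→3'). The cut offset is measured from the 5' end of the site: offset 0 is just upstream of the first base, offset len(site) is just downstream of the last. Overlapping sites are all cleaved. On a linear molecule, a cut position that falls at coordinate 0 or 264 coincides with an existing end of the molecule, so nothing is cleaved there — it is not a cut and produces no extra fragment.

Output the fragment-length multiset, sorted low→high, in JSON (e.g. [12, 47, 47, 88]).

[2,2,2,3,3,3,5,6,6,6,8,9,9,9,10,11,11,11,12,12,12,13,15,17,17,25,25]

Scan for sites:
  DwuVI GCTATGT/1: at [33, 52, 79, 107, 177] ⇒ [34, 53, 80, 108, 178]
  NpsI TCGCAG/2: at [0, 23, 96, 119, 130, 138, 204, 229, 256] ⇒ [2, 25, 98, 121, 132, 140, 206, 231, 258]
  EstV TGAT/3: at [8, 173, 225, 240, 246] ⇒ [11, 176, 228, 243, 249]
  QalVI CGATACT/6: at [16, 45, 62, 86, 159, 197, 217] ⇒ [22, 51, 68, 92, 165, 203, 223]

Pooled cuts: [2, 11, 22, 25, 34, 51, 53, 68, 80, 92, 98, 108, 121, 132, 140, 165, 176, 178, 203, 206, 223, 228, 231, 243, 249, 258]

Fragment lengths:
  [0,2): 2 bp
  [2,11): 9 bp
  [11,22): 11 bp
  [22,25): 3 bp
  [25,34): 9 bp
  [34,51): 17 bp
  [51,53): 2 bp
  [53,68): 15 bp
  [68,80): 12 bp
  [80,92): 12 bp
  [92,98): 6 bp
  [98,108): 10 bp
  [108,121): 13 bp
  [121,132): 11 bp
  [132,140): 8 bp
  [140,165): 25 bp
  [165,176): 11 bp
  [176,178): 2 bp
  [178,203): 25 bp
  [203,206): 3 bp
  [206,223): 17 bp
  [223,228): 5 bp
  [228,231): 3 bp
  [231,243): 12 bp
  [243,249): 6 bp
  [249,258): 9 bp
  [258,264): 6 bp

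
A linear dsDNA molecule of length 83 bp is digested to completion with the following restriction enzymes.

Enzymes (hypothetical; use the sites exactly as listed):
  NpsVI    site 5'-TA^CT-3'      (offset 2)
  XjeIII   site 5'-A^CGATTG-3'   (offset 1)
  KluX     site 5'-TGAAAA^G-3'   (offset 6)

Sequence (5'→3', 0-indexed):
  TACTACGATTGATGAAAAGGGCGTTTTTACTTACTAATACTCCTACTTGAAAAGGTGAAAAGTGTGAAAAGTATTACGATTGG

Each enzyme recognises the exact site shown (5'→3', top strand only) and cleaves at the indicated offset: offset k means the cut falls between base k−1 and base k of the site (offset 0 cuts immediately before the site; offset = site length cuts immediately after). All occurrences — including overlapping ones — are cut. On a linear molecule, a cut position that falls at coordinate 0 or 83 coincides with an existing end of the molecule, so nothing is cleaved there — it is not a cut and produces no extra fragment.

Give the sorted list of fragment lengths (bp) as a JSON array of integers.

[2,3,4,6,6,6,7,8,8,9,11,13]

Scan for sites:
  NpsVI (TACT, off=2): starts [0, 27, 31, 37, 43] → cuts [2, 29, 33, 39, 45]
  XjeIII (ACGATTG, off=1): starts [4, 75] → cuts [5, 76]
  KluX (TGAAAAG, off=6): starts [12, 47, 55, 64] → cuts [18, 53, 61, 70]

All cut coordinates (distinct, sorted): [2, 5, 18, 29, 33, 39, 45, 53, 61, 70, 76]

Fragment lengths:
  [0,2): 2 bp
  [2,5): 3 bp
  [5,18): 13 bp
  [18,29): 11 bp
  [29,33): 4 bp
  [33,39): 6 bp
  [39,45): 6 bp
  [45,53): 8 bp
  [53,61): 8 bp
  [61,70): 9 bp
  [70,76): 6 bp
  [76,83): 7 bp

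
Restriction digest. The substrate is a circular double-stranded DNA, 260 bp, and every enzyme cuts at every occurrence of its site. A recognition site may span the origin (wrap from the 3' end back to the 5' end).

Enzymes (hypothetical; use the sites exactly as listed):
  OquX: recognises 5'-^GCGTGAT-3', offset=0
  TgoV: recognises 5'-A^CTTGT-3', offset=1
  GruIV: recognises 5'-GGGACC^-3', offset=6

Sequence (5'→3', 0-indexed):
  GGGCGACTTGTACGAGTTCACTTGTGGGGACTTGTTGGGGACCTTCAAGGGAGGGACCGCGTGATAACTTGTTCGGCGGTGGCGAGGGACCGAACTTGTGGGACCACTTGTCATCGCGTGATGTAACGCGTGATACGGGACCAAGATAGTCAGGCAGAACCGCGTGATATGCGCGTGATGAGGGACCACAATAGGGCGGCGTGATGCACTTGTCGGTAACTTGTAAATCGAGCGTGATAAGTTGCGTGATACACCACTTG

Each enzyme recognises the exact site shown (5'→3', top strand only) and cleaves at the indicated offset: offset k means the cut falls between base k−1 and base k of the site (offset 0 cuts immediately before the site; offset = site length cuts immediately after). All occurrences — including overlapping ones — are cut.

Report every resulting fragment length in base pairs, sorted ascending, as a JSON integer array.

Site scan:
  OquX GCGTGAT/0: at [58, 115, 127, 161, 172, 198, 231, 243] ⇒ [58, 115, 127, 161, 172, 198, 231, 243]
  TgoV ACTTGT/1: at [5, 19, 29, 66, 93, 105, 207, 218] ⇒ [6, 20, 30, 67, 94, 106, 208, 219]
  GruIV GGGACC/6: at [37, 52, 85, 99, 136, 181] ⇒ [43, 58, 91, 105, 142, 187]

Pooled cuts: [6, 20, 30, 43, 58, 67, 91, 94, 105, 106, 115, 127, 142, 161, 172, 187, 198, 208, 219, 231, 243]

Fragment lengths:
  6→20: 14 bp
  20→30: 10 bp
  30→43: 13 bp
  43→58: 15 bp
  58→67: 9 bp
  67→91: 24 bp
  91→94: 3 bp
  94→105: 11 bp
  105→106: 1 bp
  106→115: 9 bp
  115→127: 12 bp
  127→142: 15 bp
  142→161: 19 bp
  161→172: 11 bp
  172→187: 15 bp
  187→198: 11 bp
  198→208: 10 bp
  208→219: 11 bp
  219→231: 12 bp
  231→243: 12 bp
  243→6 (wrap): 260-243+6 = 23 bp

[1,3,9,9,10,10,11,11,11,11,12,12,12,13,14,15,15,15,19,23,24]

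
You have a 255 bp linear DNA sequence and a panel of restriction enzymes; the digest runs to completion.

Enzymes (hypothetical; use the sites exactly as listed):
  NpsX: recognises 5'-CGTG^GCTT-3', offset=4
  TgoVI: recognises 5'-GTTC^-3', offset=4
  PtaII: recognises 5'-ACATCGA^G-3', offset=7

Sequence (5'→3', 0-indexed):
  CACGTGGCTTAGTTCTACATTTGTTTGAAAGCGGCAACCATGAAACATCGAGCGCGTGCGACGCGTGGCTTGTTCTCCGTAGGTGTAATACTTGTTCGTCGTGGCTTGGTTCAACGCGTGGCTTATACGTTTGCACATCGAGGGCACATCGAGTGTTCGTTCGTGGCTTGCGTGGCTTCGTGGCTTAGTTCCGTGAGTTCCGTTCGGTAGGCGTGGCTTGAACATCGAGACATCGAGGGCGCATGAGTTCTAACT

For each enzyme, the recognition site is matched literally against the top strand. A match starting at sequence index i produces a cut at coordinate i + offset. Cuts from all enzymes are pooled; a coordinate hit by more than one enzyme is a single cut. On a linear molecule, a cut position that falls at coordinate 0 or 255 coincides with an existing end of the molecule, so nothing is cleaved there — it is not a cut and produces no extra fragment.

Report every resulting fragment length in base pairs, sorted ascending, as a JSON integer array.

Site scan:
  NpsX CGTGGCTT/4: at [2, 63, 99, 116, 161, 170, 178, 211] ⇒ [6, 67, 103, 120, 165, 174, 182, 215]
  TgoVI GTTC/4: at [11, 71, 93, 108, 154, 158, 187, 196, 201, 246] ⇒ [15, 75, 97, 112, 158, 162, 191, 200, 205, 250]
  PtaII ACATCGAG/7: at [44, 134, 145, 221, 229] ⇒ [51, 141, 152, 228, 236]

All cut coordinates (distinct, sorted): [6, 15, 51, 67, 75, 97, 103, 112, 120, 141, 152, 158, 162, 165, 174, 182, 191, 200, 205, 215, 228, 236, 250]

Fragment lengths:
  [0,6): 6 bp
  [6,15): 9 bp
  [15,51): 36 bp
  [51,67): 16 bp
  [67,75): 8 bp
  [75,97): 22 bp
  [97,103): 6 bp
  [103,112): 9 bp
  [112,120): 8 bp
  [120,141): 21 bp
  [141,152): 11 bp
  [152,158): 6 bp
  [158,162): 4 bp
  [162,165): 3 bp
  [165,174): 9 bp
  [174,182): 8 bp
  [182,191): 9 bp
  [191,200): 9 bp
  [200,205): 5 bp
  [205,215): 10 bp
  [215,228): 13 bp
  [228,236): 8 bp
  [236,250): 14 bp
  [250,255): 5 bp

[3,4,5,5,6,6,6,8,8,8,8,9,9,9,9,9,10,11,13,14,16,21,22,36]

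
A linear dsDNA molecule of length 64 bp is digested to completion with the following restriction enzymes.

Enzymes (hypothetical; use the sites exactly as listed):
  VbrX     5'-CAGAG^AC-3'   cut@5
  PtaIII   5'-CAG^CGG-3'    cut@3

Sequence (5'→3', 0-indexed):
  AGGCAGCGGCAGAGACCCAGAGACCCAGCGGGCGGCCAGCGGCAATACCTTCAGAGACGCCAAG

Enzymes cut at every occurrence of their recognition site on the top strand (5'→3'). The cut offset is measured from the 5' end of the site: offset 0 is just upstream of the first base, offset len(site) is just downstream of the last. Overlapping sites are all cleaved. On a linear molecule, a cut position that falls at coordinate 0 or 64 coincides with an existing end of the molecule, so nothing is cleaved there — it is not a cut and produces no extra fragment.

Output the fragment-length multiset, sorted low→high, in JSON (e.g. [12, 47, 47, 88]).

[6,6,8,8,8,11,17]

Site scan:
  VbrX CAGAGAC/5: at [9, 17, 51] ⇒ [14, 22, 56]
  PtaIII CAGCGG/3: at [3, 25, 36] ⇒ [6, 28, 39]

Pooled cuts: [6, 14, 22, 28, 39, 56]

Fragment lengths:
  [0,6): 6 bp
  [6,14): 8 bp
  [14,22): 8 bp
  [22,28): 6 bp
  [28,39): 11 bp
  [39,56): 17 bp
  [56,64): 8 bp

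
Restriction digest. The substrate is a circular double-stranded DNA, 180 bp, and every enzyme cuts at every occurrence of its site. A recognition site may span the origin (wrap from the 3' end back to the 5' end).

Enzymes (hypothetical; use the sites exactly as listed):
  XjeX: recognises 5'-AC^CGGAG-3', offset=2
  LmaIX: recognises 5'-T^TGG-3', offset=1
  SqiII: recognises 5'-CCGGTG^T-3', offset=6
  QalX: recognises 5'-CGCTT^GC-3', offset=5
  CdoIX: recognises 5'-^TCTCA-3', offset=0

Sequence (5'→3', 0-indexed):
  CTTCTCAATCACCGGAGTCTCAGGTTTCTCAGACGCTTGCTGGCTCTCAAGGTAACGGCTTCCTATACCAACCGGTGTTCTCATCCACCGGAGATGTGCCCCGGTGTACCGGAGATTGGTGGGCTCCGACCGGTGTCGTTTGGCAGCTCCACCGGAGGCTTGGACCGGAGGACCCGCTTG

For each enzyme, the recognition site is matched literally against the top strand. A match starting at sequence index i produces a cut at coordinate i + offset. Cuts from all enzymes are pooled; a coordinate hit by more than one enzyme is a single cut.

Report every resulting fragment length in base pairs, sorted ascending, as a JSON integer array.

Per-enzyme occurrences:
  XjeX ACCGGAG/2: at [10, 86, 107, 150, 163] ⇒ [12, 88, 109, 152, 165]
  LmaIX TTGG/1: at [115, 139, 159] ⇒ [116, 140, 160]
  SqiII CCGGTGT/6: at [71, 100, 129] ⇒ [77, 106, 135]
  QalX CGCTTGC/5: at [33, 174] ⇒ [38, 179]
  CdoIX TCTCA/0: at [2, 17, 26, 44, 78] ⇒ [2, 17, 26, 44, 78]

Pooled cuts: [2, 12, 17, 26, 38, 44, 77, 78, 88, 106, 109, 116, 135, 140, 152, 160, 165, 179]

Fragment lengths:
  2→12: 10 bp
  12→17: 5 bp
  17→26: 9 bp
  26→38: 12 bp
  38→44: 6 bp
  44→77: 33 bp
  77→78: 1 bp
  78→88: 10 bp
  88→106: 18 bp
  106→109: 3 bp
  109→116: 7 bp
  116→135: 19 bp
  135→140: 5 bp
  140→152: 12 bp
  152→160: 8 bp
  160→165: 5 bp
  165→179: 14 bp
  179→2 (wrap): 180-179+2 = 3 bp

[1,3,3,5,5,5,6,7,8,9,10,10,12,12,14,18,19,33]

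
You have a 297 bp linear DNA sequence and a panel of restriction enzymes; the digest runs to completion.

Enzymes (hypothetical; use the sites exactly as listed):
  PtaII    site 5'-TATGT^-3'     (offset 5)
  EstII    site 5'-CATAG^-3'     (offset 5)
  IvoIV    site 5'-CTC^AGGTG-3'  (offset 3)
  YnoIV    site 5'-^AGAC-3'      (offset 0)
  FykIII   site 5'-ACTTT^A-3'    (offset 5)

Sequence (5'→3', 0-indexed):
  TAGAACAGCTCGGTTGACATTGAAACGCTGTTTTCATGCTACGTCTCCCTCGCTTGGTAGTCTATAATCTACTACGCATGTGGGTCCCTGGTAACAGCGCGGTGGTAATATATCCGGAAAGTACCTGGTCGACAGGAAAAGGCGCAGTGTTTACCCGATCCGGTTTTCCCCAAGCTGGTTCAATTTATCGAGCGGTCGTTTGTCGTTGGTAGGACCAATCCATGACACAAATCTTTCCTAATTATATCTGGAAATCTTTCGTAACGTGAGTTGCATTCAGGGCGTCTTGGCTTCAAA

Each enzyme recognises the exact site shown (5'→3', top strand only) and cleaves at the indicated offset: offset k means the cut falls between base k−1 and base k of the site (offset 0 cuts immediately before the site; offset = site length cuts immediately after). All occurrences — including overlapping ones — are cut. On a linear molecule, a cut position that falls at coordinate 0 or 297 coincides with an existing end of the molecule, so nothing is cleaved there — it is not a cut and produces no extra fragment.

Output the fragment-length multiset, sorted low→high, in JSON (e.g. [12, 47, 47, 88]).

[297]

Site scan:
  PtaII (TATGT, off=5): no sites
  EstII (CATAG, off=5): no sites
  IvoIV (CTCAGGTG, off=3): no sites
  YnoIV (AGAC, off=0): no sites
  FykIII (ACTTTA, off=5): no sites

All cut coordinates (distinct, sorted): ∅

Fragments:
  no cuts → one linear fragment of 297 bp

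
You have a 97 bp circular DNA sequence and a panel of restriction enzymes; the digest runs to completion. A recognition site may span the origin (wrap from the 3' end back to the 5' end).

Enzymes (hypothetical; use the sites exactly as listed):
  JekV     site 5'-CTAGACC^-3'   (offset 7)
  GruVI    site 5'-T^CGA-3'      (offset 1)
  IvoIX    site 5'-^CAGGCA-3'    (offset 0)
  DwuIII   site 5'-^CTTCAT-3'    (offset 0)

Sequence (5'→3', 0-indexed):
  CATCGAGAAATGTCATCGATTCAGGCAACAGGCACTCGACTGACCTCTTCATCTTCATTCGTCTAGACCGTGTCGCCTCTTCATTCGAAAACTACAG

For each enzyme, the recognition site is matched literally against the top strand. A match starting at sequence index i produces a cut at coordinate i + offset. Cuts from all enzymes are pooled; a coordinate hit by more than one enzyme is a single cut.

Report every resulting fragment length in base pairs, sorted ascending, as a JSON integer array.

Site scan:
  JekV (CTAGACC, off=7): starts [62] → cuts [69]
  GruVI (TCGA, off=1): starts [2, 15, 35, 84] → cuts [3, 16, 36, 85]
  IvoIX (CAGGCA, off=0): starts [21, 28] → cuts [21, 28]
  DwuIII (CTTCAT, off=0): starts [46, 52, 78] → cuts [46, 52, 78]

Pooled cuts: [3, 16, 21, 28, 36, 46, 52, 69, 78, 85]

Fragments:
  3→16: 13 bp
  16→21: 5 bp
  21→28: 7 bp
  28→36: 8 bp
  36→46: 10 bp
  46→52: 6 bp
  52→69: 17 bp
  69→78: 9 bp
  78→85: 7 bp
  85→3 (wrap): 97-85+3 = 15 bp

[5,6,7,7,8,9,10,13,15,17]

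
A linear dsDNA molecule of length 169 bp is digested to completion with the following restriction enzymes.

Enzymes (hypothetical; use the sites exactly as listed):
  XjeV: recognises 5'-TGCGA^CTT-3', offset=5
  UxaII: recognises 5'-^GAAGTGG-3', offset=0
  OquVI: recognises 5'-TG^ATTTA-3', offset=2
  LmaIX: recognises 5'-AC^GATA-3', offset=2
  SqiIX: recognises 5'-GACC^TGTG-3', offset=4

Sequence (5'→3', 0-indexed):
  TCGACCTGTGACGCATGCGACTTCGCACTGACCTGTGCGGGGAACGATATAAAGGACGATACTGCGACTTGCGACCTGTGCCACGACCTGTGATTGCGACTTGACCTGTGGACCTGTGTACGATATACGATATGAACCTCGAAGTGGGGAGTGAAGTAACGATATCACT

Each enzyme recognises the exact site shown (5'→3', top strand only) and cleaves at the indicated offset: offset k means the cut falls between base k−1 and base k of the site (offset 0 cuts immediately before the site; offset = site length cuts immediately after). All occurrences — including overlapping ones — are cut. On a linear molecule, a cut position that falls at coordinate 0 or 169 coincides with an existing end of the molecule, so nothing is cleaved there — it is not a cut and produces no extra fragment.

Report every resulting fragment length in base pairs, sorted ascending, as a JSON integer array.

[6,7,7,7,8,9,9,10,11,12,12,12,12,13,14,20]

Site scan:
  XjeV (TGCGACTT, off=5): starts [15, 62, 94] → cuts [20, 67, 99]
  UxaII (GAAGTGG, off=0): starts [140] → cuts [140]
  OquVI (TGATTTA, off=2): no sites
  LmaIX (ACGATA, off=2): starts [43, 55, 119, 126, 158] → cuts [45, 57, 121, 128, 160]
  SqiIX (GACCTGTG, off=4): starts [2, 29, 72, 84, 102, 110] → cuts [6, 33, 76, 88, 106, 114]

Pooled cuts: [6, 20, 33, 45, 57, 67, 76, 88, 99, 106, 114, 121, 128, 140, 160]

Fragments:
  [0,6): 6 bp
  [6,20): 14 bp
  [20,33): 13 bp
  [33,45): 12 bp
  [45,57): 12 bp
  [57,67): 10 bp
  [67,76): 9 bp
  [76,88): 12 bp
  [88,99): 11 bp
  [99,106): 7 bp
  [106,114): 8 bp
  [114,121): 7 bp
  [121,128): 7 bp
  [128,140): 12 bp
  [140,160): 20 bp
  [160,169): 9 bp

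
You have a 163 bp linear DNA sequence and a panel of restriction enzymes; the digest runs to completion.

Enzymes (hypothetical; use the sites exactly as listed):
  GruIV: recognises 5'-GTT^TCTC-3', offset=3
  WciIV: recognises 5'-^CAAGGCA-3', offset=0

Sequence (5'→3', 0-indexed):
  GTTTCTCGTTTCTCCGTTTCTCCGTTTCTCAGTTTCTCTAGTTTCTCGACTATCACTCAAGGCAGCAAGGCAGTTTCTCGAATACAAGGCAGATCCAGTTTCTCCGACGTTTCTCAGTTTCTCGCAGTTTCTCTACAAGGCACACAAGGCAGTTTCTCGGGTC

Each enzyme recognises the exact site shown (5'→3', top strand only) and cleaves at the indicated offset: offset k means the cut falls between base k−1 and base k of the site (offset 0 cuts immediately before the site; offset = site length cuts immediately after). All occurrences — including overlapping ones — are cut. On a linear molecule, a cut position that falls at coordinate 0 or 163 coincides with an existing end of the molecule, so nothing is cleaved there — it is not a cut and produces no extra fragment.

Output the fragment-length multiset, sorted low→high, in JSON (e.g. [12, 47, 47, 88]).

[3,6,7,8,8,8,8,8,9,9,9,9,10,10,10,11,14,16]

Scan for sites:
  GruIV (GTTTCTC, off=3): starts [0, 7, 15, 23, 31, 40, 72, 97, 108, 116, 126, 151] → cuts [3, 10, 18, 26, 34, 43, 75, 100, 111, 119, 129, 154]
  WciIV (CAAGGCA, off=0): starts [57, 65, 84, 135, 144] → cuts [57, 65, 84, 135, 144]

Pooled cuts: [3, 10, 18, 26, 34, 43, 57, 65, 75, 84, 100, 111, 119, 129, 135, 144, 154]

Fragments:
  [0,3): 3 bp
  [3,10): 7 bp
  [10,18): 8 bp
  [18,26): 8 bp
  [26,34): 8 bp
  [34,43): 9 bp
  [43,57): 14 bp
  [57,65): 8 bp
  [65,75): 10 bp
  [75,84): 9 bp
  [84,100): 16 bp
  [100,111): 11 bp
  [111,119): 8 bp
  [119,129): 10 bp
  [129,135): 6 bp
  [135,144): 9 bp
  [144,154): 10 bp
  [154,163): 9 bp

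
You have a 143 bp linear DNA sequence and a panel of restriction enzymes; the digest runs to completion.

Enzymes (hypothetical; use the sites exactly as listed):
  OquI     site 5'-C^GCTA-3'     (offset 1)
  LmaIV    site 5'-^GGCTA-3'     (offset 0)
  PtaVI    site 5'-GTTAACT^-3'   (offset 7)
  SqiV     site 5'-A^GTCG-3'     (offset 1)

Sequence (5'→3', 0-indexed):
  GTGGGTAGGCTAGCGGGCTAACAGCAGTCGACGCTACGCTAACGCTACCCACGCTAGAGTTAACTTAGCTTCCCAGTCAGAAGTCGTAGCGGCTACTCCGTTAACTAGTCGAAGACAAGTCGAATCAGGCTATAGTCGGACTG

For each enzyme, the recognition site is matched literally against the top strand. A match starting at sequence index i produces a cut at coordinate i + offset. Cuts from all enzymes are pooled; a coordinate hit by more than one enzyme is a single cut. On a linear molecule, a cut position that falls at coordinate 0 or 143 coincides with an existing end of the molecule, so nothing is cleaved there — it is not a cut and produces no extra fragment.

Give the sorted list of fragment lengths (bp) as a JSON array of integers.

Scan for sites:
  OquI (CGCTA, off=1): starts [31, 36, 42, 51] → cuts [32, 37, 43, 52]
  LmaIV (GGCTA, off=0): starts [7, 15, 90, 127] → cuts [7, 15, 90, 127]
  PtaVI (GTTAACT, off=7): starts [58, 99] → cuts [65, 106]
  SqiV (AGTCG, off=1): starts [25, 81, 106, 117, 133] → cuts [26, 82, 107, 118, 134]

All cut coordinates (distinct, sorted): [7, 15, 26, 32, 37, 43, 52, 65, 82, 90, 106, 107, 118, 127, 134]

Fragments:
  [0,7): 7 bp
  [7,15): 8 bp
  [15,26): 11 bp
  [26,32): 6 bp
  [32,37): 5 bp
  [37,43): 6 bp
  [43,52): 9 bp
  [52,65): 13 bp
  [65,82): 17 bp
  [82,90): 8 bp
  [90,106): 16 bp
  [106,107): 1 bp
  [107,118): 11 bp
  [118,127): 9 bp
  [127,134): 7 bp
  [134,143): 9 bp

[1,5,6,6,7,7,8,8,9,9,9,11,11,13,16,17]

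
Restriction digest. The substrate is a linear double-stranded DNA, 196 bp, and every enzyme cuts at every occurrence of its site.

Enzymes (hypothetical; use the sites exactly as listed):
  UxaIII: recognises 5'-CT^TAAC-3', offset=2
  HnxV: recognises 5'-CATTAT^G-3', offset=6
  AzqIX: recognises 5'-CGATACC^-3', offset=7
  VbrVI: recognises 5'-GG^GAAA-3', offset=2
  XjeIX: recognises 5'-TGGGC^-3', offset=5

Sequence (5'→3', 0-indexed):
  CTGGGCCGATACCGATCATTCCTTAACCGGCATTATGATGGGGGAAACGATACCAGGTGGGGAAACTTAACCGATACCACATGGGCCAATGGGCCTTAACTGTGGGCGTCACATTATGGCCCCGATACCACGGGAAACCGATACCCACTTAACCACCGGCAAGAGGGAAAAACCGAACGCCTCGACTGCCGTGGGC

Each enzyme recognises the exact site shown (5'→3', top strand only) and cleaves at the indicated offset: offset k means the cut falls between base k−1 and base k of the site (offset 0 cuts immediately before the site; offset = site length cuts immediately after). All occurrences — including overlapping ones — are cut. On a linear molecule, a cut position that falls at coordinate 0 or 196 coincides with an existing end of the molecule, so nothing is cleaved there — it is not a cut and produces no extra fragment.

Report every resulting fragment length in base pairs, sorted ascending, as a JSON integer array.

Per-enzyme occurrences:
  UxaIII CTTAAC/2: at [21, 65, 94, 147] ⇒ [23, 67, 96, 149]
  HnxV CATTATG/6: at [30, 111] ⇒ [36, 117]
  AzqIX CGATACC/7: at [6, 47, 71, 122, 138] ⇒ [13, 54, 78, 129, 145]
  VbrVI GGGAAA/2: at [41, 59, 131, 164] ⇒ [43, 61, 133, 166]
  XjeIX TGGGC/5: at [1, 81, 89, 102, 191] ⇒ [6, 86, 94, 107] (position 196 is a terminus of the linear molecule — no cut)

All cut coordinates (distinct, sorted): [6, 13, 23, 36, 43, 54, 61, 67, 78, 86, 94, 96, 107, 117, 129, 133, 145, 149, 166]

Fragments:
  [0,6): 6 bp
  [6,13): 7 bp
  [13,23): 10 bp
  [23,36): 13 bp
  [36,43): 7 bp
  [43,54): 11 bp
  [54,61): 7 bp
  [61,67): 6 bp
  [67,78): 11 bp
  [78,86): 8 bp
  [86,94): 8 bp
  [94,96): 2 bp
  [96,107): 11 bp
  [107,117): 10 bp
  [117,129): 12 bp
  [129,133): 4 bp
  [133,145): 12 bp
  [145,149): 4 bp
  [149,166): 17 bp
  [166,196): 30 bp

[2,4,4,6,6,7,7,7,8,8,10,10,11,11,11,12,12,13,17,30]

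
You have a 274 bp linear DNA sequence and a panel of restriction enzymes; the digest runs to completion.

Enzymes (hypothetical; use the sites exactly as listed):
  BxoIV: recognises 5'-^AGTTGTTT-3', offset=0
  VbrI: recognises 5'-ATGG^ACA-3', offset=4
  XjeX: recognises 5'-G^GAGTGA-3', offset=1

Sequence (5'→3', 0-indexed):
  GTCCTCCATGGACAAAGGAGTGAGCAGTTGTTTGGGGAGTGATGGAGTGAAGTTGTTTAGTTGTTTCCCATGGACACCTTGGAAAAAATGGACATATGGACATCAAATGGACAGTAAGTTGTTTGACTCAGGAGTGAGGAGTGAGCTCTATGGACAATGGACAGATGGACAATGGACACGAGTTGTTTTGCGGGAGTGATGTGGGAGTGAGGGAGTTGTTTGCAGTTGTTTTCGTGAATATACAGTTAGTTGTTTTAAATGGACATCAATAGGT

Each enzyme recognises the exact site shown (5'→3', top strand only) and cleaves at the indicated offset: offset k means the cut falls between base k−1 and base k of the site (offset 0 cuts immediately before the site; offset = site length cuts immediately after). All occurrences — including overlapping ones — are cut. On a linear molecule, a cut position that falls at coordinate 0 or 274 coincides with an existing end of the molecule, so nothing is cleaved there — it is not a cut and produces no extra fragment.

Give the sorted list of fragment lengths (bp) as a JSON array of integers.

[5,6,6,6,7,7,7,8,8,8,8,8,9,10,11,11,11,11,12,13,15,15,15,15,18,24]

Scan for sites:
  BxoIV (AGTTGTTT, off=0): starts [25, 50, 58, 116, 180, 213, 223, 247] → cuts [25, 50, 58, 116, 180, 213, 223, 247]
  VbrI (ATGGACA, off=4): starts [7, 69, 87, 95, 106, 149, 156, 164, 171, 258] → cuts [11, 73, 91, 99, 110, 153, 160, 168, 175, 262]
  XjeX (GGAGTGA, off=1): starts [16, 35, 43, 130, 137, 192, 203] → cuts [17, 36, 44, 131, 138, 193, 204]

All cut coordinates (distinct, sorted): [11, 17, 25, 36, 44, 50, 58, 73, 91, 99, 110, 116, 131, 138, 153, 160, 168, 175, 180, 193, 204, 213, 223, 247, 262]

Fragments:
  [0,11): 11 bp
  [11,17): 6 bp
  [17,25): 8 bp
  [25,36): 11 bp
  [36,44): 8 bp
  [44,50): 6 bp
  [50,58): 8 bp
  [58,73): 15 bp
  [73,91): 18 bp
  [91,99): 8 bp
  [99,110): 11 bp
  [110,116): 6 bp
  [116,131): 15 bp
  [131,138): 7 bp
  [138,153): 15 bp
  [153,160): 7 bp
  [160,168): 8 bp
  [168,175): 7 bp
  [175,180): 5 bp
  [180,193): 13 bp
  [193,204): 11 bp
  [204,213): 9 bp
  [213,223): 10 bp
  [223,247): 24 bp
  [247,262): 15 bp
  [262,274): 12 bp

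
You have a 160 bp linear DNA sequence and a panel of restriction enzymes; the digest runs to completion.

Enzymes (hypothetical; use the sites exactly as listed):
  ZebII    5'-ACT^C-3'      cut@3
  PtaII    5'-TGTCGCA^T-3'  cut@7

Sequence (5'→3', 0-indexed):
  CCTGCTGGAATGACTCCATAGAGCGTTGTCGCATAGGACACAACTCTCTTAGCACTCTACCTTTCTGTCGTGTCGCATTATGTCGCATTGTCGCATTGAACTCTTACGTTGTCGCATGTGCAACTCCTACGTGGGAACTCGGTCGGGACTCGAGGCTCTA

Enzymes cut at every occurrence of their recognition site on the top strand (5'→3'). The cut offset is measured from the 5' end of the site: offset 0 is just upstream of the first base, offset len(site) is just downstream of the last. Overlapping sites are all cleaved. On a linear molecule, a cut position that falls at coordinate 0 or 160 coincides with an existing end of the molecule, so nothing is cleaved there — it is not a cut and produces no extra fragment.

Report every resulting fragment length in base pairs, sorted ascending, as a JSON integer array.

Site scan:
  ZebII (ACTC, off=3): starts [12, 42, 53, 99, 122, 136, 147] → cuts [15, 45, 56, 102, 125, 139, 150]
  PtaII (TGTCGCAT, off=7): starts [26, 70, 80, 88, 109] → cuts [33, 77, 87, 95, 116]

Pooled cuts: [15, 33, 45, 56, 77, 87, 95, 102, 116, 125, 139, 150]

Fragments:
  [0,15): 15 bp
  [15,33): 18 bp
  [33,45): 12 bp
  [45,56): 11 bp
  [56,77): 21 bp
  [77,87): 10 bp
  [87,95): 8 bp
  [95,102): 7 bp
  [102,116): 14 bp
  [116,125): 9 bp
  [125,139): 14 bp
  [139,150): 11 bp
  [150,160): 10 bp

[7,8,9,10,10,11,11,12,14,14,15,18,21]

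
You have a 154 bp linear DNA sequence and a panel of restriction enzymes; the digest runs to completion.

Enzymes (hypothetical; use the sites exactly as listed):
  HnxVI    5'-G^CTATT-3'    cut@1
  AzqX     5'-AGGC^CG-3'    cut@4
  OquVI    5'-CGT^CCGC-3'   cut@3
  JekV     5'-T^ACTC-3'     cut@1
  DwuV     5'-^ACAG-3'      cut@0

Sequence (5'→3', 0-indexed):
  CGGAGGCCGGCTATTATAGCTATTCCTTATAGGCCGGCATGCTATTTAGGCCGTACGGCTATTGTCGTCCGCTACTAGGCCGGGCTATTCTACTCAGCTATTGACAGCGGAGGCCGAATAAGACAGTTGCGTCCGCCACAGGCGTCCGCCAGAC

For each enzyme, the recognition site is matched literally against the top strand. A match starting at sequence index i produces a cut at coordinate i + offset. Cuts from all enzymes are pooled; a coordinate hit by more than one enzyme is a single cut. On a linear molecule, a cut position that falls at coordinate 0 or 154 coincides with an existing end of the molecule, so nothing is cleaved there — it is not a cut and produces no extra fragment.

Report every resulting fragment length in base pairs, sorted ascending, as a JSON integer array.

[3,4,5,6,6,7,7,7,7,8,8,9,9,10,10,10,11,12,15]

Site scan:
  HnxVI GCTATT/1: at [9, 18, 40, 57, 83, 96] ⇒ [10, 19, 41, 58, 84, 97]
  AzqX AGGCCG/4: at [3, 30, 47, 76, 110] ⇒ [7, 34, 51, 80, 114]
  OquVI CGTCCGC/3: at [65, 129, 142] ⇒ [68, 132, 145]
  JekV TACTC/1: at [90] ⇒ [91]
  DwuV ACAG/0: at [103, 122, 137] ⇒ [103, 122, 137]

Pooled cuts: [7, 10, 19, 34, 41, 51, 58, 68, 80, 84, 91, 97, 103, 114, 122, 132, 137, 145]

Fragment lengths:
  [0,7): 7 bp
  [7,10): 3 bp
  [10,19): 9 bp
  [19,34): 15 bp
  [34,41): 7 bp
  [41,51): 10 bp
  [51,58): 7 bp
  [58,68): 10 bp
  [68,80): 12 bp
  [80,84): 4 bp
  [84,91): 7 bp
  [91,97): 6 bp
  [97,103): 6 bp
  [103,114): 11 bp
  [114,122): 8 bp
  [122,132): 10 bp
  [132,137): 5 bp
  [137,145): 8 bp
  [145,154): 9 bp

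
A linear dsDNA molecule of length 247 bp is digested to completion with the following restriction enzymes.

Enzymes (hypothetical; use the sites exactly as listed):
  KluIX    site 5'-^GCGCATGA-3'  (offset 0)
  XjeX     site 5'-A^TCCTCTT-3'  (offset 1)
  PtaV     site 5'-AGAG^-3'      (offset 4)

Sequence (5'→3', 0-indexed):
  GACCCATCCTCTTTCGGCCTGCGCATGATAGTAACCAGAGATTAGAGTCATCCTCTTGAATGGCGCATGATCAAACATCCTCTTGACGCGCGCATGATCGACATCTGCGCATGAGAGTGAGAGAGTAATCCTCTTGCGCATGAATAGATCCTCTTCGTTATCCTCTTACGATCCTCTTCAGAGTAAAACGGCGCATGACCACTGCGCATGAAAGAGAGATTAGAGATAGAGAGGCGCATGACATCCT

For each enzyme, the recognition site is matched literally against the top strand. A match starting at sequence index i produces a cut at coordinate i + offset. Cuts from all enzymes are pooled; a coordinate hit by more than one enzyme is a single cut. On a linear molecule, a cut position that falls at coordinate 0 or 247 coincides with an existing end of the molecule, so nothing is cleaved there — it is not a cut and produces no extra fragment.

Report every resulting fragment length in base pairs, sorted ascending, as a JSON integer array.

Scan for sites:
  KluIX (GCGCATGA, off=0): starts [20, 62, 89, 106, 135, 190, 203, 233] → cuts [20, 62, 89, 106, 135, 190, 203, 233]
  XjeX (ATCCTCTT, off=1): starts [5, 49, 76, 127, 147, 159, 170] → cuts [6, 50, 77, 128, 148, 160, 171]
  PtaV (AGAG, off=4): starts [36, 43, 113, 119, 121, 179, 212, 214, 221, 227, 229] → cuts [40, 47, 117, 123, 125, 183, 216, 218, 225, 231, 233]

All cut coordinates (distinct, sorted): [6, 20, 40, 47, 50, 62, 77, 89, 106, 117, 123, 125, 128, 135, 148, 160, 171, 183, 190, 203, 216, 218, 225, 231, 233]

Fragments:
  [0,6): 6 bp
  [6,20): 14 bp
  [20,40): 20 bp
  [40,47): 7 bp
  [47,50): 3 bp
  [50,62): 12 bp
  [62,77): 15 bp
  [77,89): 12 bp
  [89,106): 17 bp
  [106,117): 11 bp
  [117,123): 6 bp
  [123,125): 2 bp
  [125,128): 3 bp
  [128,135): 7 bp
  [135,148): 13 bp
  [148,160): 12 bp
  [160,171): 11 bp
  [171,183): 12 bp
  [183,190): 7 bp
  [190,203): 13 bp
  [203,216): 13 bp
  [216,218): 2 bp
  [218,225): 7 bp
  [225,231): 6 bp
  [231,233): 2 bp
  [233,247): 14 bp

[2,2,2,3,3,6,6,6,7,7,7,7,11,11,12,12,12,12,13,13,13,14,14,15,17,20]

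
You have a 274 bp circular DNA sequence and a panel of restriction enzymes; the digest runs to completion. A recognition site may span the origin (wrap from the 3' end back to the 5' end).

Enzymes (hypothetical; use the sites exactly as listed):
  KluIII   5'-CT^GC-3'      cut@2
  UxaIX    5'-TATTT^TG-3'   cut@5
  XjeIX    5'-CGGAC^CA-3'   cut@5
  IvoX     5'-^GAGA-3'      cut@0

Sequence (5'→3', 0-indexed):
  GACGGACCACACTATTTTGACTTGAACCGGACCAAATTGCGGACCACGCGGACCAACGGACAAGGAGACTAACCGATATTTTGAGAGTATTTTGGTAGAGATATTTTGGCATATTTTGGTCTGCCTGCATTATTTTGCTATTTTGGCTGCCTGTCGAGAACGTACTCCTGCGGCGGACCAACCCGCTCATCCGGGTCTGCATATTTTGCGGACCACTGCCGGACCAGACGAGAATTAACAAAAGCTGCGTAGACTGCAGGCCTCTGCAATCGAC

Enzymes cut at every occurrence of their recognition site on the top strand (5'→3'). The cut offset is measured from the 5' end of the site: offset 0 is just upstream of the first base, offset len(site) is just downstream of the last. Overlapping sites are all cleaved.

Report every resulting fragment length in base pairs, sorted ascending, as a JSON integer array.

Scan for sites:
  KluIII CTGC/2: at [120, 124, 146, 167, 196, 215, 244, 253, 263] ⇒ [122, 126, 148, 169, 198, 217, 246, 255, 265]
  UxaIX TATTTTG/5: at [12, 76, 87, 101, 111, 130, 138, 201] ⇒ [17, 81, 92, 106, 116, 135, 143, 206]
  XjeIX CGGACCA/5: at [2, 27, 39, 48, 173, 208, 219] ⇒ [7, 32, 44, 53, 178, 213, 224]
  IvoX GAGA/0: at [64, 82, 97, 155, 229] ⇒ [64, 82, 97, 155, 229]

All cut coordinates (distinct, sorted): [7, 17, 32, 44, 53, 64, 81, 82, 92, 97, 106, 116, 122, 126, 135, 143, 148, 155, 169, 178, 198, 206, 213, 217, 224, 229, 246, 255, 265]

Fragment lengths:
  7→17: 10 bp
  17→32: 15 bp
  32→44: 12 bp
  44→53: 9 bp
  53→64: 11 bp
  64→81: 17 bp
  81→82: 1 bp
  82→92: 10 bp
  92→97: 5 bp
  97→106: 9 bp
  106→116: 10 bp
  116→122: 6 bp
  122→126: 4 bp
  126→135: 9 bp
  135→143: 8 bp
  143→148: 5 bp
  148→155: 7 bp
  155→169: 14 bp
  169→178: 9 bp
  178→198: 20 bp
  198→206: 8 bp
  206→213: 7 bp
  213→217: 4 bp
  217→224: 7 bp
  224→229: 5 bp
  229→246: 17 bp
  246→255: 9 bp
  255→265: 10 bp
  265→7 (wrap): 274-265+7 = 16 bp

[1,4,4,5,5,5,6,7,7,7,8,8,9,9,9,9,9,10,10,10,10,11,12,14,15,16,17,17,20]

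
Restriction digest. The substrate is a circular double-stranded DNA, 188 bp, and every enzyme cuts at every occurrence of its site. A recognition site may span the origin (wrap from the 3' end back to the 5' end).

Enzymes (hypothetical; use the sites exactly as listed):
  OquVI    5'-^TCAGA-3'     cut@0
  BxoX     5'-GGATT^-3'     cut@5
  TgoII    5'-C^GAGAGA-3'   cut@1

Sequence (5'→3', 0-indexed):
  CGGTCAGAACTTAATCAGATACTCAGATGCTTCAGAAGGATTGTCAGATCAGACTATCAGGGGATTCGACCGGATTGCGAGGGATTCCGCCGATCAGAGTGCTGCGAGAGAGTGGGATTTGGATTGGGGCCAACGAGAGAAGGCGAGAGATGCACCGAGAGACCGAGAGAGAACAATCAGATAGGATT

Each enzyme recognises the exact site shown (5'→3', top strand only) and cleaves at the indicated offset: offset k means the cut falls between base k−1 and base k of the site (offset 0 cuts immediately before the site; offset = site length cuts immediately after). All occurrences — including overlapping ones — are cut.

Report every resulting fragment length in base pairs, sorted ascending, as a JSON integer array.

Site scan:
  OquVI TCAGA/0: at [3, 14, 22, 31, 43, 48, 93, 176] ⇒ [3, 14, 22, 31, 43, 48, 93, 176]
  BxoX GGATT/5: at [37, 61, 71, 81, 114, 120, 183] ⇒ [0, 42, 66, 76, 86, 119, 125]
  TgoII CGAGAGA/1: at [104, 133, 143, 155, 163] ⇒ [105, 134, 144, 156, 164]

Pooled cuts: [0, 3, 14, 22, 31, 42, 43, 48, 66, 76, 86, 93, 105, 119, 125, 134, 144, 156, 164, 176]

Fragments:
  0→3: 3 bp
  3→14: 11 bp
  14→22: 8 bp
  22→31: 9 bp
  31→42: 11 bp
  42→43: 1 bp
  43→48: 5 bp
  48→66: 18 bp
  66→76: 10 bp
  76→86: 10 bp
  86→93: 7 bp
  93→105: 12 bp
  105→119: 14 bp
  119→125: 6 bp
  125→134: 9 bp
  134→144: 10 bp
  144→156: 12 bp
  156→164: 8 bp
  164→176: 12 bp
  176→0 (wrap): 188-176+0 = 12 bp

[1,3,5,6,7,8,8,9,9,10,10,10,11,11,12,12,12,12,14,18]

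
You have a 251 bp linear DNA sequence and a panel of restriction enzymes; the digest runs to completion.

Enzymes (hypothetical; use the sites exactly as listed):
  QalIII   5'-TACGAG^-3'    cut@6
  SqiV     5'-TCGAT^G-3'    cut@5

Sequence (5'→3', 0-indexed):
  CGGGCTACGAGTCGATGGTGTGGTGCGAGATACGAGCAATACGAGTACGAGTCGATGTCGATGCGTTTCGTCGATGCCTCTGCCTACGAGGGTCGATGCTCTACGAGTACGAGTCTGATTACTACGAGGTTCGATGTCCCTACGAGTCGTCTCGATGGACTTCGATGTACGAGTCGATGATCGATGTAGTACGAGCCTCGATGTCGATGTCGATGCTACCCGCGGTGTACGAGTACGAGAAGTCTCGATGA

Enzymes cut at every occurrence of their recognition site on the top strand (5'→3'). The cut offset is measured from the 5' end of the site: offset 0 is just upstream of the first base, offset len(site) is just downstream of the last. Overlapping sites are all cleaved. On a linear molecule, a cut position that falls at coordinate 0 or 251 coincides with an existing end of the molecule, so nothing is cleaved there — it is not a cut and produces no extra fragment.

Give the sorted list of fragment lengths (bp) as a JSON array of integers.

[2,5,5,5,6,6,6,6,6,6,7,7,7,7,7,9,10,10,10,10,10,11,11,13,15,15,19,20]

Per-enzyme occurrences:
  QalIII TACGAG/6: at [5, 30, 39, 45, 84, 101, 107, 122, 140, 167, 189, 227, 233] ⇒ [11, 36, 45, 51, 90, 107, 113, 128, 146, 173, 195, 233, 239]
  SqiV TCGATG/5: at [11, 51, 57, 70, 92, 130, 151, 161, 173, 180, 197, 203, 209, 244] ⇒ [16, 56, 62, 75, 97, 135, 156, 166, 178, 185, 202, 208, 214, 249]

Pooled cuts: [11, 16, 36, 45, 51, 56, 62, 75, 90, 97, 107, 113, 128, 135, 146, 156, 166, 173, 178, 185, 195, 202, 208, 214, 233, 239, 249]

Fragment lengths:
  [0,11): 11 bp
  [11,16): 5 bp
  [16,36): 20 bp
  [36,45): 9 bp
  [45,51): 6 bp
  [51,56): 5 bp
  [56,62): 6 bp
  [62,75): 13 bp
  [75,90): 15 bp
  [90,97): 7 bp
  [97,107): 10 bp
  [107,113): 6 bp
  [113,128): 15 bp
  [128,135): 7 bp
  [135,146): 11 bp
  [146,156): 10 bp
  [156,166): 10 bp
  [166,173): 7 bp
  [173,178): 5 bp
  [178,185): 7 bp
  [185,195): 10 bp
  [195,202): 7 bp
  [202,208): 6 bp
  [208,214): 6 bp
  [214,233): 19 bp
  [233,239): 6 bp
  [239,249): 10 bp
  [249,251): 2 bp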